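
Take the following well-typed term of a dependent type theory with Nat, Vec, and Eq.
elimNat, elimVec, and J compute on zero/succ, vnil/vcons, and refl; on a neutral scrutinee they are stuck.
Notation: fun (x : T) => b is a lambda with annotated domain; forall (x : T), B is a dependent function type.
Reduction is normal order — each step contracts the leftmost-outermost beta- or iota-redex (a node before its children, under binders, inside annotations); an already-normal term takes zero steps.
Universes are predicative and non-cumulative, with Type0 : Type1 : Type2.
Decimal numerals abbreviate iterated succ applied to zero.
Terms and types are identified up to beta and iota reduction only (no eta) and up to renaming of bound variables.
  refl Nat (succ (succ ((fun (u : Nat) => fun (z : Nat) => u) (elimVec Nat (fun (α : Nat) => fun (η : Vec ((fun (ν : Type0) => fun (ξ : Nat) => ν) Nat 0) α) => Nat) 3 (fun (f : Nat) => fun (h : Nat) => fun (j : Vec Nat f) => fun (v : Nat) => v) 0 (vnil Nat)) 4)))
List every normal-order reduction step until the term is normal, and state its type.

normal-order reduction sequence:
  refl Nat (succ (succ ((fun (u : Nat) => fun (z : Nat) => u) (elimVec Nat (fun (α : Nat) => fun (η : Vec ((fun (ν : Type0) => fun (ξ : Nat) => ν) Nat 0) α) => Nat) 3 (fun (f : Nat) => fun (h : Nat) => fun (j : Vec Nat f) => fun (v : Nat) => v) 0 (vnil Nat)) 4)))
  ~> refl Nat (succ (succ ((fun (u : Nat) => elimVec Nat (fun (z : Nat) => fun (α : Vec ((fun (η : Type0) => fun (ν : Nat) => η) Nat 0) z) => Nat) 3 (fun (ξ : Nat) => fun (f : Nat) => fun (h : Vec Nat ξ) => fun (j : Nat) => j) 0 (vnil Nat)) 4)))
  ~> refl Nat (succ (succ (elimVec Nat (fun (u : Nat) => fun (z : Vec ((fun (α : Type0) => fun (η : Nat) => α) Nat 0) u) => Nat) 3 (fun (ν : Nat) => fun (ξ : Nat) => fun (f : Vec Nat ν) => fun (h : Nat) => h) 0 (vnil Nat))))
  ~> refl Nat 5
type:
  Eq Nat 5 5


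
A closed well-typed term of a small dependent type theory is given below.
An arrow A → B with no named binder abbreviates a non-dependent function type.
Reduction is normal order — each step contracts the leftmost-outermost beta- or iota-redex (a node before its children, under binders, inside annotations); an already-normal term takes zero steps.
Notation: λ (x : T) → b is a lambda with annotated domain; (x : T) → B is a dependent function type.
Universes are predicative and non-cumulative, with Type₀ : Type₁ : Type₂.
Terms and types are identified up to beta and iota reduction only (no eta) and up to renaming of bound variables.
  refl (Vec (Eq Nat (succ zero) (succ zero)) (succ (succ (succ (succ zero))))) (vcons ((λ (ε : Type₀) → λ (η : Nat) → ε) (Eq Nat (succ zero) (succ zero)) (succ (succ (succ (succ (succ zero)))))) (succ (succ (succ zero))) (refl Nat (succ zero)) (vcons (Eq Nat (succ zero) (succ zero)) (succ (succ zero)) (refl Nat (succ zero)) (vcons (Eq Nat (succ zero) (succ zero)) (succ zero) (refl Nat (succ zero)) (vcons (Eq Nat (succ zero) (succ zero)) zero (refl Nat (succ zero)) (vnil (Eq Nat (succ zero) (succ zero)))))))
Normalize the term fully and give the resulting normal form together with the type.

resulting normal form:
  refl (Vec (Eq Nat (succ zero) (succ zero)) (succ (succ (succ (succ zero))))) (vcons (Eq Nat (succ zero) (succ zero)) (succ (succ (succ zero))) (refl Nat (succ zero)) (vcons (Eq Nat (succ zero) (succ zero)) (succ (succ zero)) (refl Nat (succ zero)) (vcons (Eq Nat (succ zero) (succ zero)) (succ zero) (refl Nat (succ zero)) (vcons (Eq Nat (succ zero) (succ zero)) zero (refl Nat (succ zero)) (vnil (Eq Nat (succ zero) (succ zero)))))))
type:
  Eq (Vec (Eq Nat (succ zero) (succ zero)) (succ (succ (succ (succ zero))))) (vcons (Eq Nat (succ zero) (succ zero)) (succ (succ (succ zero))) (refl Nat (succ zero)) (vcons (Eq Nat (succ zero) (succ zero)) (succ (succ zero)) (refl Nat (succ zero)) (vcons (Eq Nat (succ zero) (succ zero)) (succ zero) (refl Nat (succ zero)) (vcons (Eq Nat (succ zero) (succ zero)) zero (refl Nat (succ zero)) (vnil (Eq Nat (succ zero) (succ zero))))))) (vcons (Eq Nat (succ zero) (succ zero)) (succ (succ (succ zero))) (refl Nat (succ zero)) (vcons (Eq Nat (succ zero) (succ zero)) (succ (succ zero)) (refl Nat (succ zero)) (vcons (Eq Nat (succ zero) (succ zero)) (succ zero) (refl Nat (succ zero)) (vcons (Eq Nat (succ zero) (succ zero)) zero (refl Nat (succ zero)) (vnil (Eq Nat (succ zero) (succ zero)))))))
observation: 2 normal-order steps separate the term from its normal form.


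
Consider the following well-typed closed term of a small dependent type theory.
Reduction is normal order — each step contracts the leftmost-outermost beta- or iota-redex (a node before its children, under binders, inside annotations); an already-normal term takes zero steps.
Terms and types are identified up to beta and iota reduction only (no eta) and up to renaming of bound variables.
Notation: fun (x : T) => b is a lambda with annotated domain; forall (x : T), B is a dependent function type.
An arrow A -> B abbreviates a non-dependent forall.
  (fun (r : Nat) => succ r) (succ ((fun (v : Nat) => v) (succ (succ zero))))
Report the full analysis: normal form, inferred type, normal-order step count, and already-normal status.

resulting normal form:
  succ (succ (succ (succ zero)))
type:
  Nat
normal-order step count: 2
started in normal form: no
first redex: a beta-redex


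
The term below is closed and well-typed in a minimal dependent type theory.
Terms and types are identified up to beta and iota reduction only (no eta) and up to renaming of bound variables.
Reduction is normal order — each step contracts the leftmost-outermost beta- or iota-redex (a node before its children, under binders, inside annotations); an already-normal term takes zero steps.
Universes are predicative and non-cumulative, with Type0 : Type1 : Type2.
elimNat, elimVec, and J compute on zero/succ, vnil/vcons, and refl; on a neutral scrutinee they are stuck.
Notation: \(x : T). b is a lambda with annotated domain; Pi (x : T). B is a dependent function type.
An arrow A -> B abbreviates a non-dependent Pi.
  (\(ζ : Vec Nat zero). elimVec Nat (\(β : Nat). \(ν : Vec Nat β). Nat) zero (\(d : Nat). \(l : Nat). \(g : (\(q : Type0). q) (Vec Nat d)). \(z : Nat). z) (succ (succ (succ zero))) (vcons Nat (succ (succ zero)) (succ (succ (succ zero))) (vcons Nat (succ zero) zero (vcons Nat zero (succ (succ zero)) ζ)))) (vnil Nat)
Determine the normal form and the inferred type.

normal form:
  zero
type:
  Nat
observation: the leftmost-outermost redex is a beta-redex, and normalization takes 17 steps.


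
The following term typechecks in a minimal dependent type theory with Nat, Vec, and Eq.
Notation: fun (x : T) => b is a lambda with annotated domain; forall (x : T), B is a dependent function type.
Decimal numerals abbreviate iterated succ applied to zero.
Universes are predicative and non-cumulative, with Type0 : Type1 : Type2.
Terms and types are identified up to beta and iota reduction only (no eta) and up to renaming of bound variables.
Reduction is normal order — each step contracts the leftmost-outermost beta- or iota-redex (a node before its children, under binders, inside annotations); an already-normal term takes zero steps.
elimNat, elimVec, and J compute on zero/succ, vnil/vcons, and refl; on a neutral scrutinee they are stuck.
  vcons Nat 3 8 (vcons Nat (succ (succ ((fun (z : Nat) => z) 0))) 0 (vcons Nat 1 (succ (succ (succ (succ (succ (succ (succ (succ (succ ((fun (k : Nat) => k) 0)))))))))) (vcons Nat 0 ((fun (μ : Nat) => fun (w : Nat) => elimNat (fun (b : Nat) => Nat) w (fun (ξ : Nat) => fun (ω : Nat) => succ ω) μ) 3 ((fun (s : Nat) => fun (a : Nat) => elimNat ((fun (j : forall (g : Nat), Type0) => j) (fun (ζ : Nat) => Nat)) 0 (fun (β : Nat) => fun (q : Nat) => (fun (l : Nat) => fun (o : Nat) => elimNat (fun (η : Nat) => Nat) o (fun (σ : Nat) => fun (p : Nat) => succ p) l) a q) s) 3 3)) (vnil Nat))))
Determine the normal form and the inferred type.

normal form:
  vcons Nat 3 8 (vcons Nat 2 0 (vcons Nat 1 9 (vcons Nat 0 12 (vnil Nat))))
the term's type:
  Vec Nat 4
observation: the leftmost-outermost redex is a beta-redex, and normalization takes 62 steps.


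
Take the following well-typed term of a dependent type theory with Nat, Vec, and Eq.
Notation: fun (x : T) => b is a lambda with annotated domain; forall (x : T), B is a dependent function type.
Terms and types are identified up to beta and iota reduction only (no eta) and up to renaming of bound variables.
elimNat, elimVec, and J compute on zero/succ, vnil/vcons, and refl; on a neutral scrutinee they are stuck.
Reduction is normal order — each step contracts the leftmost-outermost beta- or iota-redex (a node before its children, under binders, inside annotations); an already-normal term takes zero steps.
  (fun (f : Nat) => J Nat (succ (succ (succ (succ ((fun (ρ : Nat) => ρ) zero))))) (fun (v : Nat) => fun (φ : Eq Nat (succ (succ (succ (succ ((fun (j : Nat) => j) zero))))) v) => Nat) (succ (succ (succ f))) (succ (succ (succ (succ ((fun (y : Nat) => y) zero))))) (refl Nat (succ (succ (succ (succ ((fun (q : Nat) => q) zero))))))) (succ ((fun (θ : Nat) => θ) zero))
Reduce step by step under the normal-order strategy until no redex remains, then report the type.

normal-order reduction:
  (fun (f : Nat) => J Nat (succ (succ (succ (succ ((fun (ρ : Nat) => ρ) zero))))) (fun (v : Nat) => fun (φ : Eq Nat (succ (succ (succ (succ ((fun (j : Nat) => j) zero))))) v) => Nat) (succ (succ (succ f))) (succ (succ (succ (succ ((fun (y : Nat) => y) zero))))) (refl Nat (succ (succ (succ (succ ((fun (q : Nat) => q) zero))))))) (succ ((fun (θ : Nat) => θ) zero))
  ~> J Nat (succ (succ (succ (succ ((fun (f : Nat) => f) zero))))) (fun (ρ : Nat) => fun (v : Eq Nat (succ (succ (succ (succ ((fun (φ : Nat) => φ) zero))))) ρ) => Nat) (succ (succ (succ (succ ((fun (j : Nat) => j) zero))))) (succ (succ (succ (succ ((fun (y : Nat) => y) zero))))) (refl Nat (succ (succ (succ (succ ((fun (q : Nat) => q) zero))))))
  ~> succ (succ (succ (succ ((fun (f : Nat) => f) zero))))
  ~> succ (succ (succ (succ zero)))
inferred type:
  Nat


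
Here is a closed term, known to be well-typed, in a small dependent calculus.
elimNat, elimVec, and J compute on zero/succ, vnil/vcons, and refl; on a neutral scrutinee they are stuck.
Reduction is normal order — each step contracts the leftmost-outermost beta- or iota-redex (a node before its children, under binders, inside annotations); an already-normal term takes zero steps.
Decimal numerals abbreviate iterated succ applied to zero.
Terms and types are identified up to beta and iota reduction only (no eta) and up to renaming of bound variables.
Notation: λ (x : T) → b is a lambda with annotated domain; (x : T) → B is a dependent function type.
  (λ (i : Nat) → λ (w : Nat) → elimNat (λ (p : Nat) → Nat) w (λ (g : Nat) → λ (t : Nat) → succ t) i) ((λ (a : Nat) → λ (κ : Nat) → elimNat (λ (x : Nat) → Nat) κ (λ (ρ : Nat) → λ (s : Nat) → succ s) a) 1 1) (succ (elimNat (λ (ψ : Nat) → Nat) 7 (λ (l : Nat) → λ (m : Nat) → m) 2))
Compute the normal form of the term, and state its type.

reduced normal form:
  10
type:
  Nat
observation: 22 normal-order steps separate the term from its normal form.


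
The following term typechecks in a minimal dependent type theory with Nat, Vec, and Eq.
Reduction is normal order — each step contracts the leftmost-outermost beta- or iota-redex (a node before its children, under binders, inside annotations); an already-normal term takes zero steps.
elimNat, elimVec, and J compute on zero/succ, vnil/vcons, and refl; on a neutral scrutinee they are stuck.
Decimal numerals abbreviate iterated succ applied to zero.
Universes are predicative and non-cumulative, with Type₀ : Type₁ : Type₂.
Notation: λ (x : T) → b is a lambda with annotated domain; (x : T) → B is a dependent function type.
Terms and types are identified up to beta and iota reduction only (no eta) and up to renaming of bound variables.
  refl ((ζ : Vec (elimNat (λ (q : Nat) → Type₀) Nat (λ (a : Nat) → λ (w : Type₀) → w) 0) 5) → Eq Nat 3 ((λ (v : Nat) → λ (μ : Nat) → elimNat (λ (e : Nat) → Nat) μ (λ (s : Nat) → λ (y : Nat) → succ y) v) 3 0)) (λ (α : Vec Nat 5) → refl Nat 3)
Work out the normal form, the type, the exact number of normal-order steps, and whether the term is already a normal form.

reduced normal form:
  refl ((ζ : Vec Nat 5) → Eq Nat 3 3) (λ (q : Vec Nat 5) → refl Nat 3)
inferred type:
  Eq ((ζ : Vec Nat 5) → Eq Nat 3 3) (λ (q : Vec Nat 5) → refl Nat 3) (λ (a : Vec Nat 5) → refl Nat 3)
reduction steps (normal order): 13
term was already normal: no
first redex: an elimNat iota-redex


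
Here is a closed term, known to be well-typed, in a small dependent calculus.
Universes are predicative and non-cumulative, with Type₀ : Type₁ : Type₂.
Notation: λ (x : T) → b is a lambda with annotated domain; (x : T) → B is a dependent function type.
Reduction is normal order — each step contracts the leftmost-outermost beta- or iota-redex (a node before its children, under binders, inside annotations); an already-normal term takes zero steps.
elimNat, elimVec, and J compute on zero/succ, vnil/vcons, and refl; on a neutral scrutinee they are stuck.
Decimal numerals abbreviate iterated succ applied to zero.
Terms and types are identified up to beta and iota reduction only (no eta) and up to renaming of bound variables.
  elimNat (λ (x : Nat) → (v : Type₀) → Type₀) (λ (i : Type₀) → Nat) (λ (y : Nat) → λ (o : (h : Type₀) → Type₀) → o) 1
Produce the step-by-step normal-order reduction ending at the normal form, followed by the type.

reduction (normal order):
  elimNat (λ (x : Nat) → (v : Type₀) → Type₀) (λ (i : Type₀) → Nat) (λ (y : Nat) → λ (o : (h : Type₀) → Type₀) → o) 1
  ~> (λ (x : Nat) → λ (v : (i : Type₀) → Type₀) → v) 0 (elimNat (λ (y : Nat) → (o : Type₀) → Type₀) (λ (h : Type₀) → Nat) (λ (p : Nat) → λ (j : (c : Type₀) → Type₀) → j) 0)
  ~> (λ (x : (v : Type₀) → Type₀) → x) (elimNat (λ (i : Nat) → (y : Type₀) → Type₀) (λ (o : Type₀) → Nat) (λ (h : Nat) → λ (p : (j : Type₀) → Type₀) → p) 0)
  ~> elimNat (λ (x : Nat) → (v : Type₀) → Type₀) (λ (i : Type₀) → Nat) (λ (y : Nat) → λ (o : (h : Type₀) → Type₀) → o) 0
  ~> λ (x : Type₀) → Nat
type:
  (x : Type₀) → Type₀


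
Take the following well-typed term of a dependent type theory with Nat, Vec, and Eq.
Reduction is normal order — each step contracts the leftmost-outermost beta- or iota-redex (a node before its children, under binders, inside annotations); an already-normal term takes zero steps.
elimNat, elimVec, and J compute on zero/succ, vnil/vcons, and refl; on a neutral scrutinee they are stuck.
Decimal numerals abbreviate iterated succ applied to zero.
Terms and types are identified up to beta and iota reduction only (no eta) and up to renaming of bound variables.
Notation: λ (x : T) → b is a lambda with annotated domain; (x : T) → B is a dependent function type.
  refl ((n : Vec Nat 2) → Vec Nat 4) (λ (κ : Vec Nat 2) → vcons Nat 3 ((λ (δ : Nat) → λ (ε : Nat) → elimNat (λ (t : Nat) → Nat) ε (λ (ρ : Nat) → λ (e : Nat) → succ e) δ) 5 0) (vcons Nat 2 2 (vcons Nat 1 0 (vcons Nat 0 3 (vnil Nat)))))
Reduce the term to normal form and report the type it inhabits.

normal form:
  refl ((n : Vec Nat 2) → Vec Nat 4) (λ (κ : Vec Nat 2) → vcons Nat 3 5 (vcons Nat 2 2 (vcons Nat 1 0 (vcons Nat 0 3 (vnil Nat)))))
inferred type:
  Eq ((n : Vec Nat 2) → Vec Nat 4) (λ (κ : Vec Nat 2) → vcons Nat 3 5 (vcons Nat 2 2 (vcons Nat 1 0 (vcons Nat 0 3 (vnil Nat))))) (λ (δ : Vec Nat 2) → vcons Nat 3 5 (vcons Nat 2 2 (vcons Nat 1 0 (vcons Nat 0 3 (vnil Nat)))))


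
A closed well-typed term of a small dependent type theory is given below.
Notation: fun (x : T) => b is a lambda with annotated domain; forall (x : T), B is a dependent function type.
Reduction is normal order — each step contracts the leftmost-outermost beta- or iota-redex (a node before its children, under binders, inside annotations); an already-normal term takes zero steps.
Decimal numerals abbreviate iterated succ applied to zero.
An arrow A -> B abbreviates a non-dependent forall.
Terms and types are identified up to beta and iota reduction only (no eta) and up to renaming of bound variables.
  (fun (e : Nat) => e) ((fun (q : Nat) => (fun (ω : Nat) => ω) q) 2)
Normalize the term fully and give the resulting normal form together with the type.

resulting normal form:
  2
the term's type:
  Nat
observation: the leftmost-outermost redex is a beta-redex, and normalization takes 3 steps.


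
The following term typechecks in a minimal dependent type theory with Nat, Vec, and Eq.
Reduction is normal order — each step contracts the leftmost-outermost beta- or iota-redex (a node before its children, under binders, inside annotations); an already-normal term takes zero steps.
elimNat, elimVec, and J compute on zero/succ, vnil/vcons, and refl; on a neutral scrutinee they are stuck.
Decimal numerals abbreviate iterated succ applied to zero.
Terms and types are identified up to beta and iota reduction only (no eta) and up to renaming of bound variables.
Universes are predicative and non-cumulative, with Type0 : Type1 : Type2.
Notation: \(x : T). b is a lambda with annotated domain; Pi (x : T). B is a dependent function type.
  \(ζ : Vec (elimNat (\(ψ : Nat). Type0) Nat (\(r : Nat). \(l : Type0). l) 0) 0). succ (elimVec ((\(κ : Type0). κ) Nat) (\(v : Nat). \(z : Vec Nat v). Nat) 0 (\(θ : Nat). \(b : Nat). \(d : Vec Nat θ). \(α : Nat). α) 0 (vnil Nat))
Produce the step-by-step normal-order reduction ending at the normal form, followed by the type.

reduction (normal order):
  \(ζ : Vec (elimNat (\(ψ : Nat). Type0) Nat (\(r : Nat). \(l : Type0). l) 0) 0). succ (elimVec ((\(κ : Type0). κ) Nat) (\(v : Nat). \(z : Vec Nat v). Nat) 0 (\(θ : Nat). \(b : Nat). \(d : Vec Nat θ). \(α : Nat). α) 0 (vnil Nat))
  ~> \(ζ : Vec Nat 0). succ (elimVec ((\(ψ : Type0). ψ) Nat) (\(r : Nat). \(l : Vec Nat r). Nat) 0 (\(κ : Nat). \(v : Nat). \(z : Vec Nat κ). \(θ : Nat). θ) 0 (vnil Nat))
  ~> \(ζ : Vec Nat 0). 1
type:
  Pi (ζ : Vec Nat 0). Nat


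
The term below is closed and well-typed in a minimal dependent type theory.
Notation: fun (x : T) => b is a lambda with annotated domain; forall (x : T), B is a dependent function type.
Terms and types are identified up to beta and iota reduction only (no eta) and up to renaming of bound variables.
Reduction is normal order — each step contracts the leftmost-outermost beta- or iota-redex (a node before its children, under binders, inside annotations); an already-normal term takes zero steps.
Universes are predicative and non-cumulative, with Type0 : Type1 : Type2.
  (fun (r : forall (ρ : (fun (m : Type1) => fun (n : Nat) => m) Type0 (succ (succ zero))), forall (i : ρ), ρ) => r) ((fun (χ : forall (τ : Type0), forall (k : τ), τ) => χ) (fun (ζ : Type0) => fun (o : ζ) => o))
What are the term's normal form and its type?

normal form:
  fun (r : Type0) => fun (ρ : r) => ρ
type:
  forall (r : Type0), forall (ρ : r), r
observation: the leftmost-outermost redex is a beta-redex, and normalization takes 2 steps.


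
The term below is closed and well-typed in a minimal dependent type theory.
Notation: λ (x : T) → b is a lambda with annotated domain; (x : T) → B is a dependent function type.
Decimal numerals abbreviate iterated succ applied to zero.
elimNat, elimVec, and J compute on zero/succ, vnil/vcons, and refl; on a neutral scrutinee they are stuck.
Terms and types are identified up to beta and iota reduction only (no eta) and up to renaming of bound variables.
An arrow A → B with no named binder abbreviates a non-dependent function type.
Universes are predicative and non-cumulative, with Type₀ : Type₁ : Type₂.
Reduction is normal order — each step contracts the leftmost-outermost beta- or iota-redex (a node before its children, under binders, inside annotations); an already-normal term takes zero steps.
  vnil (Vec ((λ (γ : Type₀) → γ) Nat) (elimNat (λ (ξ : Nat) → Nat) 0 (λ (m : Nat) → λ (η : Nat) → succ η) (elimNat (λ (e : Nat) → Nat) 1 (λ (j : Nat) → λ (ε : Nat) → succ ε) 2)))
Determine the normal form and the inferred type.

normal form:
  vnil (Vec Nat 3)
type:
  Vec (Vec Nat 3) 0
observation: the first redex contracted is a beta-redex; the normal form is reached in 18 normal-order steps.


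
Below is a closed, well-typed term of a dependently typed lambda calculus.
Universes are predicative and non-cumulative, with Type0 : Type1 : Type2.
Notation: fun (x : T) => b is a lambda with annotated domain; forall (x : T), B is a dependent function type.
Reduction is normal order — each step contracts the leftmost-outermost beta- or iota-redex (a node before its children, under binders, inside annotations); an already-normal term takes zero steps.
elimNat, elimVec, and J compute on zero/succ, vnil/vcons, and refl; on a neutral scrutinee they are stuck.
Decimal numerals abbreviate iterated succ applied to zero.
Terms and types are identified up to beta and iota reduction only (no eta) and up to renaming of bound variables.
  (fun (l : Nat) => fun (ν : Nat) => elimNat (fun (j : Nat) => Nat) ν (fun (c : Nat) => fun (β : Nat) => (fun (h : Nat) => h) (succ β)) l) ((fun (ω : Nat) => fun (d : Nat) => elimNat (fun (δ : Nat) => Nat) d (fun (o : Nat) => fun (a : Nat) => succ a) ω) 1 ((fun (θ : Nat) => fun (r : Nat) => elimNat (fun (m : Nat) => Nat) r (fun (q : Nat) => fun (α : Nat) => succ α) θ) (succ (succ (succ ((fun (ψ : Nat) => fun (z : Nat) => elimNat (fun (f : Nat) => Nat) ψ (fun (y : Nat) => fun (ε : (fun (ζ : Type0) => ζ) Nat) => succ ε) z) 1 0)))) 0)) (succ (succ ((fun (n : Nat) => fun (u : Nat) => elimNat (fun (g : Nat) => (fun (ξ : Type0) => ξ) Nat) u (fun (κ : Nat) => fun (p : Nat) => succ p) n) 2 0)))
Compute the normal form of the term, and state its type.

resulting normal form:
  9
type:
  Nat


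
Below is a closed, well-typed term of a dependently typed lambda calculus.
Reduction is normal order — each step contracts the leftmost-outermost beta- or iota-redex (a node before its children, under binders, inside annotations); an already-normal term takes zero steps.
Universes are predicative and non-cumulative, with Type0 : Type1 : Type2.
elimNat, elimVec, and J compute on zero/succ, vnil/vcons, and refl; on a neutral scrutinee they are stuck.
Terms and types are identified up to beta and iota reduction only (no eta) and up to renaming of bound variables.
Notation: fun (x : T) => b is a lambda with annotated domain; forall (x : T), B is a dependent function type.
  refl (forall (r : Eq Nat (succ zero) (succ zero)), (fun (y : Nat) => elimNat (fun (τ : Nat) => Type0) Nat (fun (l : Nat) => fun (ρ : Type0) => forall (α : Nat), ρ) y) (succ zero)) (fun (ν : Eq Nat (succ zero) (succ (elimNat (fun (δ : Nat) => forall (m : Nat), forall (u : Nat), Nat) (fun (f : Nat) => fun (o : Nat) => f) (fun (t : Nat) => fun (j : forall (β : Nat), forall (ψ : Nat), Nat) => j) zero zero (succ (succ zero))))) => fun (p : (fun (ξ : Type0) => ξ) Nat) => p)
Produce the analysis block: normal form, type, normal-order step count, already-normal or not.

reduced normal form:
  refl (forall (r : Eq Nat (succ zero) (succ zero)), forall (y : Nat), Nat) (fun (τ : Eq Nat (succ zero) (succ zero)) => fun (l : Nat) => l)
type:
  Eq (forall (r : Eq Nat (succ zero) (succ zero)), forall (y : Nat), Nat) (fun (τ : Eq Nat (succ zero) (succ zero)) => fun (l : Nat) => l) (fun (ρ : Eq Nat (succ zero) (succ zero)) => fun (α : Nat) => α)
steps to reach normal form (normal order): 9
started in normal form: no
first redex: a beta-redex


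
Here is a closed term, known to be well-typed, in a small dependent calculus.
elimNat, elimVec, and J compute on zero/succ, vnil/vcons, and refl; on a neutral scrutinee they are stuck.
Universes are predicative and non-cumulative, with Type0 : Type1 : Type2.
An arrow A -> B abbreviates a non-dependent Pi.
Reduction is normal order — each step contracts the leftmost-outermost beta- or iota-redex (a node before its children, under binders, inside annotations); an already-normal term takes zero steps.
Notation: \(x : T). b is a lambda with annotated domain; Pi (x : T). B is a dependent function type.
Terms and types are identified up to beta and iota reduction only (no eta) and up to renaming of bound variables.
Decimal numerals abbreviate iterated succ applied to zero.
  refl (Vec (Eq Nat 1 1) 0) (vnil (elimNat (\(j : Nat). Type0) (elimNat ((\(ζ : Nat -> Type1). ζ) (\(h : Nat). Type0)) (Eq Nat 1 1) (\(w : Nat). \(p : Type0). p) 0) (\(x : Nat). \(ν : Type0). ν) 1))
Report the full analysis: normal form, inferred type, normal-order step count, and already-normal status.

normal form:
  refl (Vec (Eq Nat 1 1) 0) (vnil (Eq Nat 1 1))
the term's type:
  Eq (Vec (Eq Nat 1 1) 0) (vnil (Eq Nat 1 1)) (vnil (Eq Nat 1 1))
normal-order step count: 5
term was already normal: no
first redex: an elimNat iota-redex


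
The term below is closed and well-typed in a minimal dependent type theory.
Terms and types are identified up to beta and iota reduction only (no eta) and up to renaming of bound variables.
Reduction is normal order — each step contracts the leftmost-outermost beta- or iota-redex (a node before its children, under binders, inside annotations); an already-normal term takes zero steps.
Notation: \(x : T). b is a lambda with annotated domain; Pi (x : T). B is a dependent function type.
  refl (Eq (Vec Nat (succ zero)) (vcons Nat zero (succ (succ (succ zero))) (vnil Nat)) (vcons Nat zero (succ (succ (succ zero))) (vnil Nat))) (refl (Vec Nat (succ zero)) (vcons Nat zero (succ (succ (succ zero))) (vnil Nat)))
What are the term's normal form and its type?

reduced normal form:
  refl (Eq (Vec Nat (succ zero)) (vcons Nat zero (succ (succ (succ zero))) (vnil Nat)) (vcons Nat zero (succ (succ (succ zero))) (vnil Nat))) (refl (Vec Nat (succ zero)) (vcons Nat zero (succ (succ (succ zero))) (vnil Nat)))
inferred type:
  Eq (Eq (Vec Nat (succ zero)) (vcons Nat zero (succ (succ (succ zero))) (vnil Nat)) (vcons Nat zero (succ (succ (succ zero))) (vnil Nat))) (refl (Vec Nat (succ zero)) (vcons Nat zero (succ (succ (succ zero))) (vnil Nat))) (refl (Vec Nat (succ zero)) (vcons Nat zero (succ (succ (succ zero))) (vnil Nat)))


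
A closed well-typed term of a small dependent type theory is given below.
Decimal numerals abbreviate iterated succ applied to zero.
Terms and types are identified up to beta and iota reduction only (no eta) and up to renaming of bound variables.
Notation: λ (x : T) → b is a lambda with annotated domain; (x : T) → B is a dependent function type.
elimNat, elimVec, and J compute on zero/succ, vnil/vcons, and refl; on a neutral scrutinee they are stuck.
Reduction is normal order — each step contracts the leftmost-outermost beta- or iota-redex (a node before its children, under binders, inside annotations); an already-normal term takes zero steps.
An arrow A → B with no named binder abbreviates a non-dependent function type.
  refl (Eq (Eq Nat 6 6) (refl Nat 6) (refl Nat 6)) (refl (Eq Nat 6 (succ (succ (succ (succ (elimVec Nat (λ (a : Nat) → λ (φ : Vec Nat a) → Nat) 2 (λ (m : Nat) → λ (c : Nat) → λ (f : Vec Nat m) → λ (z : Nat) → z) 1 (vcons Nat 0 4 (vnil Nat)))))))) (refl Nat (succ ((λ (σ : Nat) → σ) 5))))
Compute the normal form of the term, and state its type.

resulting normal form:
  refl (Eq (Eq Nat 6 6) (refl Nat 6) (refl Nat 6)) (refl (Eq Nat 6 6) (refl Nat 6))
the term's type:
  Eq (Eq (Eq Nat 6 6) (refl Nat 6) (refl Nat 6)) (refl (Eq Nat 6 6) (refl Nat 6)) (refl (Eq Nat 6 6) (refl Nat 6))
observation: 7 normal-order steps normalize the term, beginning with an elimVec iota-redex.


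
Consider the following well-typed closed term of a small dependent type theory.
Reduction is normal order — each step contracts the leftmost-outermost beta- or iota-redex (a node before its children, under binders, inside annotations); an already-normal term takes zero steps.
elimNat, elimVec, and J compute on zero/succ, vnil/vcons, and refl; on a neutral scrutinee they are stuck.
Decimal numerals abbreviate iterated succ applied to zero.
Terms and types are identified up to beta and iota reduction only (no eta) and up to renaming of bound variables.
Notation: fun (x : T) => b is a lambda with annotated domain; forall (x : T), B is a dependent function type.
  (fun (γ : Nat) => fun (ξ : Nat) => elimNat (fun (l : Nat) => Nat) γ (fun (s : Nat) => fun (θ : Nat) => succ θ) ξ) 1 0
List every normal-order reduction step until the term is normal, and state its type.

normal-order reduction sequence:
  (fun (γ : Nat) => fun (ξ : Nat) => elimNat (fun (l : Nat) => Nat) γ (fun (s : Nat) => fun (θ : Nat) => succ θ) ξ) 1 0
  ~> (fun (γ : Nat) => elimNat (fun (ξ : Nat) => Nat) 1 (fun (l : Nat) => fun (s : Nat) => succ s) γ) 0
  ~> elimNat (fun (γ : Nat) => Nat) 1 (fun (ξ : Nat) => fun (l : Nat) => succ l) 0
  ~> 1
type:
  Nat


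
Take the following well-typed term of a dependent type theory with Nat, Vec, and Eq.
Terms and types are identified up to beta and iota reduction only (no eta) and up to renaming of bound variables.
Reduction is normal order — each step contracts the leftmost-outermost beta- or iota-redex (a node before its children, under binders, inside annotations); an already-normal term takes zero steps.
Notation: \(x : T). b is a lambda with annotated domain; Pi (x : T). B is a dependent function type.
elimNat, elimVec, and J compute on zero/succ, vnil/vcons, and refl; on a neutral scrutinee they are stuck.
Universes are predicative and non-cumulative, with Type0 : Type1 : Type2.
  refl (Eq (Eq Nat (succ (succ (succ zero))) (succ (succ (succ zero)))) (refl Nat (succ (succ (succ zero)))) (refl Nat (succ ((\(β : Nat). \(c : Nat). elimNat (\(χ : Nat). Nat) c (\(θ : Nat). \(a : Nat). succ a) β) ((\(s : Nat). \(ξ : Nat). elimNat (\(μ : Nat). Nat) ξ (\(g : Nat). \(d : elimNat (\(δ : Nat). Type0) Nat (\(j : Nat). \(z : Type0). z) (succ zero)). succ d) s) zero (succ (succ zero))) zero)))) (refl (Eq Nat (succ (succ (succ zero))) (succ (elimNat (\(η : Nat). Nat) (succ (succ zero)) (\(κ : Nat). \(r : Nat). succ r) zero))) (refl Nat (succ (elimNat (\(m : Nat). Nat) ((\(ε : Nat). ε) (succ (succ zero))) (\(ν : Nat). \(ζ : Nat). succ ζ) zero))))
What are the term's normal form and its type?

reduced normal form:
  refl (Eq (Eq Nat (succ (succ (succ zero))) (succ (succ (succ zero)))) (refl Nat (succ (succ (succ zero)))) (refl Nat (succ (succ (succ zero))))) (refl (Eq Nat (succ (succ (succ zero))) (succ (succ (succ zero)))) (refl Nat (succ (succ (succ zero)))))
type:
  Eq (Eq (Eq Nat (succ (succ (succ zero))) (succ (succ (succ zero)))) (refl Nat (succ (succ (succ zero)))) (refl Nat (succ (succ (succ zero))))) (refl (Eq Nat (succ (succ (succ zero))) (succ (succ (succ zero)))) (refl Nat (succ (succ (succ zero))))) (refl (Eq Nat (succ (succ (succ zero))) (succ (succ (succ zero)))) (refl Nat (succ (succ (succ zero)))))


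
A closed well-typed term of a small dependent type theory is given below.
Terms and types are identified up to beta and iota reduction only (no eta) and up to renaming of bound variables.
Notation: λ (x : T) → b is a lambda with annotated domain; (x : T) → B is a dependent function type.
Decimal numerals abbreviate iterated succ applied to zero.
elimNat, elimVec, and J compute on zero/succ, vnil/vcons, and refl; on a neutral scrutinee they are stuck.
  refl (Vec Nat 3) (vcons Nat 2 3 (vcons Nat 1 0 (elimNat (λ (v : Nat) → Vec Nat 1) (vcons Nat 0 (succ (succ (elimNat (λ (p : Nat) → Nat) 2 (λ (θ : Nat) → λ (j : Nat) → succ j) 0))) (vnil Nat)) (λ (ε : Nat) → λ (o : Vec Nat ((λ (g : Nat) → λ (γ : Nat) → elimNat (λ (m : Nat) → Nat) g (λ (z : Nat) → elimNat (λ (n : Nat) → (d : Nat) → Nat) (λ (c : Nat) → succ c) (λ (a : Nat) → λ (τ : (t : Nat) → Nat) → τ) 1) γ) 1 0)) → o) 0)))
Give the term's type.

inferred type:
  Eq (Vec Nat 3) (vcons Nat 2 3 (vcons Nat 1 0 (vcons Nat 0 4 (vnil Nat)))) (vcons Nat 2 3 (vcons Nat 1 0 (vcons Nat 0 4 (vnil Nat))))


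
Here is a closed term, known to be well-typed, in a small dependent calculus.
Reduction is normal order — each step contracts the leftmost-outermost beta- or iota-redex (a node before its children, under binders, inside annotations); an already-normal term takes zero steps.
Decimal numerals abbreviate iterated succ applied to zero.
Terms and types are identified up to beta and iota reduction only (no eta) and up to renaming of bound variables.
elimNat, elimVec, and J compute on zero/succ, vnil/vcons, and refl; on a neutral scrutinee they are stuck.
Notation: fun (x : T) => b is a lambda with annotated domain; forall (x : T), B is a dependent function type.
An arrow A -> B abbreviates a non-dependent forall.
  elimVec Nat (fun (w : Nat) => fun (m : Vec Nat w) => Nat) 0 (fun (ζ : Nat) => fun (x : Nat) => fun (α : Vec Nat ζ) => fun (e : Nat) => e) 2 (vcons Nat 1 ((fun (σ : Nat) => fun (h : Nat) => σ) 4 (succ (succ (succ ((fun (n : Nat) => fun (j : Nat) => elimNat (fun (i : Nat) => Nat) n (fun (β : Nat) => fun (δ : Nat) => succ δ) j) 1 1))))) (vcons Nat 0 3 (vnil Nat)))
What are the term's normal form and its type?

resulting normal form:
  0
inferred type:
  Nat
observation: 11 normal-order steps separate the term from its normal form.


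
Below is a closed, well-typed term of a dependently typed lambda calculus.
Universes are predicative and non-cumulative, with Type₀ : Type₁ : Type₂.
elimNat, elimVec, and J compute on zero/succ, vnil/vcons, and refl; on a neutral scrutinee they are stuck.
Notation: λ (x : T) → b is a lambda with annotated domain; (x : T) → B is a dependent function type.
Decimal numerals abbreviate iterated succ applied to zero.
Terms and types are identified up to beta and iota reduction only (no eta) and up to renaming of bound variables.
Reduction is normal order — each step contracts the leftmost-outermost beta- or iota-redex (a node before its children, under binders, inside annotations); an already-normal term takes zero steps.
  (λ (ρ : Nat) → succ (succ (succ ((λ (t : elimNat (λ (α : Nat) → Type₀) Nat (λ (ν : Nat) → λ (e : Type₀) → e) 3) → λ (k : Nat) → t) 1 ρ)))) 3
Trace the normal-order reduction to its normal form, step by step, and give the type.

reduction (normal order):
  (λ (ρ : Nat) → succ (succ (succ ((λ (t : elimNat (λ (α : Nat) → Type₀) Nat (λ (ν : Nat) → λ (e : Type₀) → e) 3) → λ (k : Nat) → t) 1 ρ)))) 3
  ~> succ (succ (succ ((λ (ρ : elimNat (λ (t : Nat) → Type₀) Nat (λ (α : Nat) → λ (ν : Type₀) → ν) 3) → λ (e : Nat) → ρ) 1 3)))
  ~> succ (succ (succ ((λ (ρ : Nat) → 1) 3)))
  ~> 4
type:
  Nat


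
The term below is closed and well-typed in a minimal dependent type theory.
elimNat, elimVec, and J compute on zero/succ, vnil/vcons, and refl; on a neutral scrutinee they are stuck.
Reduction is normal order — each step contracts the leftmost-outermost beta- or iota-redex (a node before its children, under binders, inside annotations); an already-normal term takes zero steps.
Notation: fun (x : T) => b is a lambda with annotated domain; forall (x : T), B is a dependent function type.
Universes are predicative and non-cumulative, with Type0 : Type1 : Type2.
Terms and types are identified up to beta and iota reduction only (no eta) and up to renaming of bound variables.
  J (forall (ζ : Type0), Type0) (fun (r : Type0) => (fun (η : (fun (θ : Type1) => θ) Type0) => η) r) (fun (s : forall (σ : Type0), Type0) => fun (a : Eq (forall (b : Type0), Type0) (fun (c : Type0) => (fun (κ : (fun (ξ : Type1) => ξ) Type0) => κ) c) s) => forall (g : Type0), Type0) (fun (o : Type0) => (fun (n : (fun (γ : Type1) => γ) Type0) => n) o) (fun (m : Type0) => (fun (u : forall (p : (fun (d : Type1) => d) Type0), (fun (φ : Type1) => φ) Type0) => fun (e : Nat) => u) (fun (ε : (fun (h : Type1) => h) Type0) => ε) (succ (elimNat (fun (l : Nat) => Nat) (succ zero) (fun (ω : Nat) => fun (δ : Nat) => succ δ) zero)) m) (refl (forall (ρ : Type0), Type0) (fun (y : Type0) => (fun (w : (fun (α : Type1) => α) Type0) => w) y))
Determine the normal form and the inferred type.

reduced normal form:
  fun (ζ : Type0) => ζ
type:
  forall (ζ : Type0), Type0


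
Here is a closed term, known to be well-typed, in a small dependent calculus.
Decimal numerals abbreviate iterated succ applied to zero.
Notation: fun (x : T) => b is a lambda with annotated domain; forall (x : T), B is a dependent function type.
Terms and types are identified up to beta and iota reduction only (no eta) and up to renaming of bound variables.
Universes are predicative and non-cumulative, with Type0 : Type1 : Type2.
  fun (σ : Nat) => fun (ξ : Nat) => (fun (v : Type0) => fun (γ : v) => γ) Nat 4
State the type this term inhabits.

the term's type:
  forall (σ : Nat), forall (ξ : Nat), Nat


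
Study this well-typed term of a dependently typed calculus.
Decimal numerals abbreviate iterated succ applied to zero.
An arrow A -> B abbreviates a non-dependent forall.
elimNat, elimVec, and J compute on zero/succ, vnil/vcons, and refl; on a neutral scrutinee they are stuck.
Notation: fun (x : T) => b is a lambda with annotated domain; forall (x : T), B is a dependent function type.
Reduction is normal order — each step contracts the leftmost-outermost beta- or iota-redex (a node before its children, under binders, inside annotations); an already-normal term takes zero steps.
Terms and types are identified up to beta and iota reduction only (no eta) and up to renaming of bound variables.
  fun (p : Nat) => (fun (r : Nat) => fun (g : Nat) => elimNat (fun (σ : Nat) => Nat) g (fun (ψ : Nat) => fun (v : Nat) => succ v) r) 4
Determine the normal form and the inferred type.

resulting normal form:
  fun (p : Nat) => fun (r : Nat) => succ (succ (succ (succ r)))
inferred type:
  Nat -> Nat -> Nat
observation: 14 normal-order steps normalize the term, beginning with a beta-redex.


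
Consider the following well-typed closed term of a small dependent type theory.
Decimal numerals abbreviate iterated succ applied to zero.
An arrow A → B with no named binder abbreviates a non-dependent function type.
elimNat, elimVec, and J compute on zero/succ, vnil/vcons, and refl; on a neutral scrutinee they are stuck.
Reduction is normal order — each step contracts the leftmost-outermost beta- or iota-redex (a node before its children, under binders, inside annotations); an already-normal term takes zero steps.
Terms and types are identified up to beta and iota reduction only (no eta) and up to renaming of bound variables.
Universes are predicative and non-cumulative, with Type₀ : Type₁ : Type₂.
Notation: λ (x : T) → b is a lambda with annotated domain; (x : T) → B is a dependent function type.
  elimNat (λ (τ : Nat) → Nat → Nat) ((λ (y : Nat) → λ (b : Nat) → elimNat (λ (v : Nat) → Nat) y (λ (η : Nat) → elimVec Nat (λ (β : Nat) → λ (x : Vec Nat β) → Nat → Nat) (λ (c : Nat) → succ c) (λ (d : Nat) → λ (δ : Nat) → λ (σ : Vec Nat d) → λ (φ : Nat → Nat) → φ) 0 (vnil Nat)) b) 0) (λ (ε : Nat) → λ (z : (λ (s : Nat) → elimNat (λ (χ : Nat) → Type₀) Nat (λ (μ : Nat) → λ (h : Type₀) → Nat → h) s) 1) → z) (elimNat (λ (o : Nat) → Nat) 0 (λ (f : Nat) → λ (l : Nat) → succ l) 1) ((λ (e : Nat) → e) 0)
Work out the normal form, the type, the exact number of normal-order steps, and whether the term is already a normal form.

resulting normal form:
  0
type:
  Nat
steps to reach normal form (normal order): 18
started in normal form: no
first redex: a beta-redex


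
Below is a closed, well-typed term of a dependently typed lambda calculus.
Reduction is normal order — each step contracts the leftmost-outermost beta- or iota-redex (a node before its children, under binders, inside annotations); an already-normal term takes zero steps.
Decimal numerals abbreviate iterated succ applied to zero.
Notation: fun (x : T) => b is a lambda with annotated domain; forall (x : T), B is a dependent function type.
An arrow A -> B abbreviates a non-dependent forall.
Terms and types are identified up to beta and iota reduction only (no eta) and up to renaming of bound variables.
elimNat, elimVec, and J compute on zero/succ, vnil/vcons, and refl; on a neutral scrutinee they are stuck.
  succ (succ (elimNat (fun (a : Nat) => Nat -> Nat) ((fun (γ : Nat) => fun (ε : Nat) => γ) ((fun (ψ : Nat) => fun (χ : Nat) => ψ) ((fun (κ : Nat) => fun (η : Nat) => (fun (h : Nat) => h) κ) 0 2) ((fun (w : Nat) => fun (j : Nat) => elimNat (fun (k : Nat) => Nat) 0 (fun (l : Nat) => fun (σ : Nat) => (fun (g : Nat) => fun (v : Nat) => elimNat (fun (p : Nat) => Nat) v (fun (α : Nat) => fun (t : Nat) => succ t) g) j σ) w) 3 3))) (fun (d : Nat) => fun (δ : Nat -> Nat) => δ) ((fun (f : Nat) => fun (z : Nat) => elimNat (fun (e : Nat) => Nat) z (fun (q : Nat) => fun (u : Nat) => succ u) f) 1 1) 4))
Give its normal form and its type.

reduced normal form:
  2
inferred type:
  Nat
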